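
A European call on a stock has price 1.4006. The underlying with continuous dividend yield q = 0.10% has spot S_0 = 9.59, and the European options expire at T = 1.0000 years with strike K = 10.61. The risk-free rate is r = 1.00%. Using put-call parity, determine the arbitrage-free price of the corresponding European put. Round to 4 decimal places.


Answer: Put price = 2.3246

Derivation:
Put-call parity: C - P = S_0 * exp(-qT) - K * exp(-rT).
S_0 * exp(-qT) = 9.5900 * 0.99900050 = 9.58041479
K * exp(-rT) = 10.6100 * 0.99004983 = 10.50442874
P = C - S*exp(-qT) + K*exp(-rT)
P = 1.4006 - 9.58041479 + 10.50442874 = 2.3246


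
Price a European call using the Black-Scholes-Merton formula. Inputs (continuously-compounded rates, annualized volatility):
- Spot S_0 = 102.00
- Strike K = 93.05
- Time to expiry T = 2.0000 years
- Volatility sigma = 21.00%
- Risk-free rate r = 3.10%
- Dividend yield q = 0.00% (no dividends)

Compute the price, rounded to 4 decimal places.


d1 = (ln(S/K) + (r - q + 0.5*sigma^2) * T) / (sigma * sqrt(T)) = 0.66648461
d2 = d1 - sigma * sqrt(T) = 0.36949976
exp(-rT) = 0.93988289; exp(-qT) = 1.00000000
C = S_0 * exp(-qT) * N(d1) - K * exp(-rT) * N(d2)
N(d1) = 0.74744930; N(d2) = 0.64412237
C = 102.0000 * 1.00000000 * 0.74744930 - 93.0500 * 0.93988289 * 0.64412237 = 19.9074

Answer: Price = 19.9074


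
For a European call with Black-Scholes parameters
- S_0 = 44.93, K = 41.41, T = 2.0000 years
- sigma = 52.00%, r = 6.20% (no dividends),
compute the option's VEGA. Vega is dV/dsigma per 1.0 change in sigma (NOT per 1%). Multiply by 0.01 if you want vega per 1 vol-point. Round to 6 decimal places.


d1 = 0.6472519946; d2 = -0.0881390578
phi(d1) = 0.3235485479; exp(-qT) = 1.0000000000; exp(-rT) = 0.8833798409
Vega = S * exp(-qT) * phi(d1) * sqrt(T) = 44.9300 * 1.0000000000 * 0.3235485479 * 1.4142135624 = 20.558474

Answer: Vega = 20.558474


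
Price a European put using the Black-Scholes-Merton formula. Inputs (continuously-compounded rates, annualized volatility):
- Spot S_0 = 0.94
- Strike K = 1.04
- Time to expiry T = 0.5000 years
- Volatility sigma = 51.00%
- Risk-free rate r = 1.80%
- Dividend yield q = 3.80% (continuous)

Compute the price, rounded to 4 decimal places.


Answer: Price = 0.2004

Derivation:
d1 = (ln(S/K) + (r - q + 0.5*sigma^2) * T) / (sigma * sqrt(T)) = -0.12775372
d2 = d1 - sigma * sqrt(T) = -0.48837818
exp(-rT) = 0.99104038; exp(-qT) = 0.98117936
P = K * exp(-rT) * N(-d2) - S_0 * exp(-qT) * N(-d1)
N(-d1) = 0.55082806; N(-d2) = 0.68735900
P = 1.0400 * 0.99104038 * 0.68735900 - 0.9400 * 0.98117936 * 0.55082806 = 0.2004


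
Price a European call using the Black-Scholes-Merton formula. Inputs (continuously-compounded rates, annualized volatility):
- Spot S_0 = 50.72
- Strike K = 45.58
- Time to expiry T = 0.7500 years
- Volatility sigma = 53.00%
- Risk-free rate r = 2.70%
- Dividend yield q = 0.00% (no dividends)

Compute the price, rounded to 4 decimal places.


Answer: Price = 12.0075

Derivation:
d1 = (ln(S/K) + (r - q + 0.5*sigma^2) * T) / (sigma * sqrt(T)) = 0.50640980
d2 = d1 - sigma * sqrt(T) = 0.04741633
exp(-rT) = 0.97995365; exp(-qT) = 1.00000000
C = S_0 * exp(-qT) * N(d1) - K * exp(-rT) * N(d2)
N(d1) = 0.69371550; N(d2) = 0.51890929
C = 50.7200 * 1.00000000 * 0.69371550 - 45.5800 * 0.97995365 * 0.51890929 = 12.0075


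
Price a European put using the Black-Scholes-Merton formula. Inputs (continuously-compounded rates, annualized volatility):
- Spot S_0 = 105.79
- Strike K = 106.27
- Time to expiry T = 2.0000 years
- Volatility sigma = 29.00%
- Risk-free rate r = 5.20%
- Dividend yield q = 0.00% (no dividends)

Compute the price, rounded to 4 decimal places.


d1 = (ln(S/K) + (r - q + 0.5*sigma^2) * T) / (sigma * sqrt(T)) = 0.44760584
d2 = d1 - sigma * sqrt(T) = 0.03748391
exp(-rT) = 0.90122530; exp(-qT) = 1.00000000
P = K * exp(-rT) * N(-d2) - S_0 * exp(-qT) * N(-d1)
N(-d1) = 0.32721884; N(-d2) = 0.48504959
P = 106.2700 * 0.90122530 * 0.48504959 - 105.7900 * 1.00000000 * 0.32721884 = 11.8383

Answer: Price = 11.8383


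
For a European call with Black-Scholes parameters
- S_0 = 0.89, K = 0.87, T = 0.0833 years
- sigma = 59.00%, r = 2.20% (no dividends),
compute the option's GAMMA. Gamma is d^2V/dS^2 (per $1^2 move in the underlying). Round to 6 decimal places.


Answer: Gamma = 2.564016

Derivation:
d1 = 0.2293765468; d2 = 0.0590922845
phi(d1) = 0.3885842265; exp(-qT) = 1.0000000000; exp(-rT) = 0.9981690782
Gamma = exp(-qT) * phi(d1) / (S * sigma * sqrt(T)) = 1.0000000000 * 0.3885842265 / (0.8900 * 0.5900 * 0.2886173938) = 2.564016


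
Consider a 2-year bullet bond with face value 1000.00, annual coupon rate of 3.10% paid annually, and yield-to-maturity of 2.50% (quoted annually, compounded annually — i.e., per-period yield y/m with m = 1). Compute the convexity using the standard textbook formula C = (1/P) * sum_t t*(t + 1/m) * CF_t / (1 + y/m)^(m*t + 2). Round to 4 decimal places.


Coupon per period c = face * coupon_rate / m = 31.000000
Periods per year m = 1; per-period yield y/m = 0.025000
Number of cashflows N = 2
Cashflows (t years, CF_t, discount factor 1/(1+y/m)^(m*t), PV):
  t = 1.0000: CF_t = 31.000000, DF = 0.975610, PV = 30.243902
  t = 2.0000: CF_t = 1031.000000, DF = 0.951814, PV = 981.320642
Price P = sum_t PV_t = 1011.564545
Convexity numerator sum_t t*(t + 1/m) * CF_t / (1+y/m)^(m*t + 2):
  t = 1.0000: term = 57.573163
  t = 2.0000: term = 5604.210689
Convexity = (1/P) * sum = 5661.783852 / 1011.564545 = 5.597056

Answer: Convexity = 5.5971


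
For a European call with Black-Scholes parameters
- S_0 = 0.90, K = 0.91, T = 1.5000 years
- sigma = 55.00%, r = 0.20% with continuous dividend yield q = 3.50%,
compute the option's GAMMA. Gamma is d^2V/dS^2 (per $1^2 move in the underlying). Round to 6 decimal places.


d1 = 0.2469162320; d2 = -0.4266934473
phi(d1) = 0.3869644905; exp(-qT) = 0.9488543211; exp(-rT) = 0.9970044955
Gamma = exp(-qT) * phi(d1) / (S * sigma * sqrt(T)) = 0.9488543211 * 0.3869644905 / (0.9000 * 0.5500 * 1.2247448714) = 0.605647

Answer: Gamma = 0.605647


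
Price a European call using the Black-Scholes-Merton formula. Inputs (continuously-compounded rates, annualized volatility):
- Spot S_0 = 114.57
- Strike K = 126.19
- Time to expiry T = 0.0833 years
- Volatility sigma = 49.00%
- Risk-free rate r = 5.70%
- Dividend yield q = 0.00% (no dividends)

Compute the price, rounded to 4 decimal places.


d1 = (ln(S/K) + (r - q + 0.5*sigma^2) * T) / (sigma * sqrt(T)) = -0.57879361
d2 = d1 - sigma * sqrt(T) = -0.72021613
exp(-rT) = 0.99526315; exp(-qT) = 1.00000000
C = S_0 * exp(-qT) * N(d1) - K * exp(-rT) * N(d2)
N(d1) = 0.28136422; N(d2) = 0.23569597
C = 114.5700 * 1.00000000 * 0.28136422 - 126.1900 * 0.99526315 * 0.23569597 = 2.6343

Answer: Price = 2.6343


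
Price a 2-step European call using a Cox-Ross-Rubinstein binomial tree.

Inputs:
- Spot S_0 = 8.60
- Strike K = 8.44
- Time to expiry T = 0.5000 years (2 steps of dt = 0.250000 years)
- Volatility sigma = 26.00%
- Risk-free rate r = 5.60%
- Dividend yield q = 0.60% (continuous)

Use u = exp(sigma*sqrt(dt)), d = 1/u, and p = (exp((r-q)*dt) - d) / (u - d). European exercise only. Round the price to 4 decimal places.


dt = T/N = 0.250000
u = exp(sigma*sqrt(dt)) = 1.138828; d = 1/u = 0.878095
p = (exp((r-q)*dt) - d) / (u - d) = 0.515788
Discount per step: exp(-r*dt) = 0.986098
Stock lattice S(k, i) with i counting down-moves:
  k=0: S(0,0) = 8.6000
  k=1: S(1,0) = 9.7939; S(1,1) = 7.5516
  k=2: S(2,0) = 11.1536; S(2,1) = 8.6000; S(2,2) = 6.6310
Terminal payoffs V(N, i) = max(S_T - K, 0):
  V(2,0) = 2.713599; V(2,1) = 0.160000; V(2,2) = 0.000000
Backward induction: V(k, i) = exp(-r*dt) * [p * V(k+1, i) + (1-p) * V(k+1, i+1)].
  V(1,0) = exp(-r*dt) * [p*2.713599 + (1-p)*0.160000] = 1.456581
  V(1,1) = exp(-r*dt) * [p*0.160000 + (1-p)*0.000000] = 0.081379
  V(0,0) = exp(-r*dt) * [p*1.456581 + (1-p)*0.081379] = 0.779700

Answer: Price = V(0,0) = 0.7797


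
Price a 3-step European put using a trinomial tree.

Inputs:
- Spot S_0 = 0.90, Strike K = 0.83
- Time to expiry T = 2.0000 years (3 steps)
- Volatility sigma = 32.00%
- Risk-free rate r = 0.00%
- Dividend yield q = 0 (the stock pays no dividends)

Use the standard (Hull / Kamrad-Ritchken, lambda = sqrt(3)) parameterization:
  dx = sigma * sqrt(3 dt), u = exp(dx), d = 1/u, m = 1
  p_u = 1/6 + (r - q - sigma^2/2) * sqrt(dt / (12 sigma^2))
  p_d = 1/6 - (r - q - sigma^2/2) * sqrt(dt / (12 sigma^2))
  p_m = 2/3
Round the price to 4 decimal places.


Answer: Price = V(0,0) = 0.1184

Derivation:
dt = T/N = 0.666667; dx = sigma*sqrt(3*dt) = 0.452548
u = exp(dx) = 1.572314; d = 1/u = 0.636005
p_u = 0.128954, p_m = 0.666667, p_d = 0.204379
Discount per step: exp(-r*dt) = 1.000000
Stock lattice S(k, j) with j the centered position index:
  k=0: S(0,+0) = 0.9000
  k=1: S(1,-1) = 0.5724; S(1,+0) = 0.9000; S(1,+1) = 1.4151
  k=2: S(2,-2) = 0.3641; S(2,-1) = 0.5724; S(2,+0) = 0.9000; S(2,+1) = 1.4151; S(2,+2) = 2.2250
  k=3: S(3,-3) = 0.2315; S(3,-2) = 0.3641; S(3,-1) = 0.5724; S(3,+0) = 0.9000; S(3,+1) = 1.4151; S(3,+2) = 2.2250; S(3,+3) = 3.4983
Terminal payoffs V(N, j) = max(K - S_T, 0):
  V(3,-3) = 0.598461; V(3,-2) = 0.465948; V(3,-1) = 0.257595; V(3,+0) = 0.000000; V(3,+1) = 0.000000; V(3,+2) = 0.000000; V(3,+3) = 0.000000
Backward induction: V(k, j) = exp(-r*dt) * [p_u * V(k+1, j+1) + p_m * V(k+1, j) + p_d * V(k+1, j-1)]
  V(2,-2) = exp(-r*dt) * [p_u*0.257595 + p_m*0.465948 + p_d*0.598461] = 0.466162
  V(2,-1) = exp(-r*dt) * [p_u*0.000000 + p_m*0.257595 + p_d*0.465948] = 0.266960
  V(2,+0) = exp(-r*dt) * [p_u*0.000000 + p_m*0.000000 + p_d*0.257595] = 0.052647
  V(2,+1) = exp(-r*dt) * [p_u*0.000000 + p_m*0.000000 + p_d*0.000000] = 0.000000
  V(2,+2) = exp(-r*dt) * [p_u*0.000000 + p_m*0.000000 + p_d*0.000000] = 0.000000
  V(1,-1) = exp(-r*dt) * [p_u*0.052647 + p_m*0.266960 + p_d*0.466162] = 0.280036
  V(1,+0) = exp(-r*dt) * [p_u*0.000000 + p_m*0.052647 + p_d*0.266960] = 0.089659
  V(1,+1) = exp(-r*dt) * [p_u*0.000000 + p_m*0.000000 + p_d*0.052647] = 0.010760
  V(0,+0) = exp(-r*dt) * [p_u*0.010760 + p_m*0.089659 + p_d*0.280036] = 0.118394


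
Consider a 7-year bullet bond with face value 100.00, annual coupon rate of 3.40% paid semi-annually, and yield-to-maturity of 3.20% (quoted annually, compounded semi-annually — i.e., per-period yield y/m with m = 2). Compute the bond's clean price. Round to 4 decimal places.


Coupon per period c = face * coupon_rate / m = 1.700000
Periods per year m = 2; per-period yield y/m = 0.016000
Number of cashflows N = 14
Cashflows (t years, CF_t, discount factor 1/(1+y/m)^(m*t), PV):
  t = 0.5000: CF_t = 1.700000, DF = 0.984252, PV = 1.673228
  t = 1.0000: CF_t = 1.700000, DF = 0.968752, PV = 1.646878
  t = 1.5000: CF_t = 1.700000, DF = 0.953496, PV = 1.620943
  t = 2.0000: CF_t = 1.700000, DF = 0.938480, PV = 1.595417
  t = 2.5000: CF_t = 1.700000, DF = 0.923701, PV = 1.570292
  t = 3.0000: CF_t = 1.700000, DF = 0.909155, PV = 1.545563
  t = 3.5000: CF_t = 1.700000, DF = 0.894837, PV = 1.521223
  t = 4.0000: CF_t = 1.700000, DF = 0.880745, PV = 1.497267
  t = 4.5000: CF_t = 1.700000, DF = 0.866875, PV = 1.473688
  t = 5.0000: CF_t = 1.700000, DF = 0.853224, PV = 1.450480
  t = 5.5000: CF_t = 1.700000, DF = 0.839787, PV = 1.427638
  t = 6.0000: CF_t = 1.700000, DF = 0.826562, PV = 1.405156
  t = 6.5000: CF_t = 1.700000, DF = 0.813545, PV = 1.383027
  t = 7.0000: CF_t = 101.700000, DF = 0.800734, PV = 81.434614
Price P = sum_t PV_t = 101.245415

Answer: Price = 101.2454


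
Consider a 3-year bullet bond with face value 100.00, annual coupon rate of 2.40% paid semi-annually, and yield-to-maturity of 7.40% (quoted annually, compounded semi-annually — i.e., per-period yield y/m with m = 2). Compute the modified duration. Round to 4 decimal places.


Answer: Modified duration = 2.8010

Derivation:
Coupon per period c = face * coupon_rate / m = 1.200000
Periods per year m = 2; per-period yield y/m = 0.037000
Number of cashflows N = 6
Cashflows (t years, CF_t, discount factor 1/(1+y/m)^(m*t), PV):
  t = 0.5000: CF_t = 1.200000, DF = 0.964320, PV = 1.157184
  t = 1.0000: CF_t = 1.200000, DF = 0.929913, PV = 1.115896
  t = 1.5000: CF_t = 1.200000, DF = 0.896734, PV = 1.076081
  t = 2.0000: CF_t = 1.200000, DF = 0.864739, PV = 1.037687
  t = 2.5000: CF_t = 1.200000, DF = 0.833885, PV = 1.000662
  t = 3.0000: CF_t = 101.200000, DF = 0.804132, PV = 81.378180
Price P = sum_t PV_t = 86.765690
First compute Macaulay numerator sum_t t * PV_t:
  t * PV_t at t = 0.5000: 0.578592
  t * PV_t at t = 1.0000: 1.115896
  t * PV_t at t = 1.5000: 1.614122
  t * PV_t at t = 2.0000: 2.075373
  t * PV_t at t = 2.5000: 2.501655
  t * PV_t at t = 3.0000: 244.134541
Macaulay duration D = 252.020179 / 86.765690 = 2.904606
Modified duration = D / (1 + y/m) = 2.904606 / (1 + 0.037000) = 2.800970


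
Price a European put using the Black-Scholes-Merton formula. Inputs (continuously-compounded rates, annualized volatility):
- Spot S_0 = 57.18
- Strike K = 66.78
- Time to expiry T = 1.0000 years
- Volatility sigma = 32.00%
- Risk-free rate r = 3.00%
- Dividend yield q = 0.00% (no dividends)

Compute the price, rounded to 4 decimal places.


d1 = (ln(S/K) + (r - q + 0.5*sigma^2) * T) / (sigma * sqrt(T)) = -0.23124827
d2 = d1 - sigma * sqrt(T) = -0.55124827
exp(-rT) = 0.97044553; exp(-qT) = 1.00000000
P = K * exp(-rT) * N(-d2) - S_0 * exp(-qT) * N(-d1)
N(-d1) = 0.59143904; N(-d2) = 0.70926825
P = 66.7800 * 0.97044553 * 0.70926825 - 57.1800 * 1.00000000 * 0.59143904 = 12.1466

Answer: Price = 12.1466


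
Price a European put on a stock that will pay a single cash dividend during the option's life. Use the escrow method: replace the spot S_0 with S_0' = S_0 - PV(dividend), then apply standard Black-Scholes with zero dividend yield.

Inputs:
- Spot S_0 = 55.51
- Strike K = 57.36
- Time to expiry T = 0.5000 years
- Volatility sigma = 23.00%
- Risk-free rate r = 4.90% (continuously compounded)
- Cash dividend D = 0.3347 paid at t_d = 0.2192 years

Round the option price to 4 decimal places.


PV(D) = D * exp(-r * t_d) = 0.3347 * 0.98931668 = 0.33112429
S_0' = S_0 - PV(D) = 55.5100 - 0.33112429 = 55.17887571
d1 = (ln(S_0'/K) + (r + sigma^2/2)*T) / (sigma*sqrt(T)) = -0.00640702
d2 = d1 - sigma*sqrt(T) = -0.16904158
exp(-rT) = 0.97579769
N(-d1) = 0.50255601; N(-d2) = 0.56711803
P = K * exp(-rT) * N(-d2) - S_0' * N(-d1) = 57.3600 * 0.97579769 * 0.56711803 - 55.17887571 * 0.50255601 = 4.0121

Answer: Price = 4.0121


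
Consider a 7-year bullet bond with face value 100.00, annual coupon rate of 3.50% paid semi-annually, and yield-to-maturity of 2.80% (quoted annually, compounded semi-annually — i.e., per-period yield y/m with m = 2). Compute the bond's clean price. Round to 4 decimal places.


Coupon per period c = face * coupon_rate / m = 1.750000
Periods per year m = 2; per-period yield y/m = 0.014000
Number of cashflows N = 14
Cashflows (t years, CF_t, discount factor 1/(1+y/m)^(m*t), PV):
  t = 0.5000: CF_t = 1.750000, DF = 0.986193, PV = 1.725838
  t = 1.0000: CF_t = 1.750000, DF = 0.972577, PV = 1.702010
  t = 1.5000: CF_t = 1.750000, DF = 0.959149, PV = 1.678511
  t = 2.0000: CF_t = 1.750000, DF = 0.945906, PV = 1.655336
  t = 2.5000: CF_t = 1.750000, DF = 0.932847, PV = 1.632482
  t = 3.0000: CF_t = 1.750000, DF = 0.919967, PV = 1.609942
  t = 3.5000: CF_t = 1.750000, DF = 0.907265, PV = 1.587714
  t = 4.0000: CF_t = 1.750000, DF = 0.894739, PV = 1.565793
  t = 4.5000: CF_t = 1.750000, DF = 0.882386, PV = 1.544175
  t = 5.0000: CF_t = 1.750000, DF = 0.870203, PV = 1.522855
  t = 5.5000: CF_t = 1.750000, DF = 0.858188, PV = 1.501829
  t = 6.0000: CF_t = 1.750000, DF = 0.846339, PV = 1.481094
  t = 6.5000: CF_t = 1.750000, DF = 0.834654, PV = 1.460645
  t = 7.0000: CF_t = 101.750000, DF = 0.823130, PV = 83.753516
Price P = sum_t PV_t = 104.421741

Answer: Price = 104.4217


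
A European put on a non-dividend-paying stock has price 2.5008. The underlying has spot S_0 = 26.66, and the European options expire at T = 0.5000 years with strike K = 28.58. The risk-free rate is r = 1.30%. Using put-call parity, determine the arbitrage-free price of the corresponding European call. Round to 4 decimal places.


Answer: Call price = 0.7660

Derivation:
Put-call parity: C - P = S_0 * exp(-qT) - K * exp(-rT).
S_0 * exp(-qT) = 26.6600 * 1.00000000 = 26.66000000
K * exp(-rT) = 28.5800 * 0.99352108 = 28.39483245
C = P + S*exp(-qT) - K*exp(-rT)
C = 2.5008 + 26.66000000 - 28.39483245 = 0.7660


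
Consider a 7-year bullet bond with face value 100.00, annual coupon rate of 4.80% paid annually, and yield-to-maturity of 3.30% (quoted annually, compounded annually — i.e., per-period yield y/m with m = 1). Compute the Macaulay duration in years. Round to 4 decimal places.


Coupon per period c = face * coupon_rate / m = 4.800000
Periods per year m = 1; per-period yield y/m = 0.033000
Number of cashflows N = 7
Cashflows (t years, CF_t, discount factor 1/(1+y/m)^(m*t), PV):
  t = 1.0000: CF_t = 4.800000, DF = 0.968054, PV = 4.646660
  t = 2.0000: CF_t = 4.800000, DF = 0.937129, PV = 4.498219
  t = 3.0000: CF_t = 4.800000, DF = 0.907192, PV = 4.354520
  t = 4.0000: CF_t = 4.800000, DF = 0.878211, PV = 4.215411
  t = 5.0000: CF_t = 4.800000, DF = 0.850156, PV = 4.080747
  t = 6.0000: CF_t = 4.800000, DF = 0.822997, PV = 3.950384
  t = 7.0000: CF_t = 104.800000, DF = 0.796705, PV = 83.494724
Price P = sum_t PV_t = 109.240665
Macaulay numerator sum_t t * PV_t:
  t * PV_t at t = 1.0000: 4.646660
  t * PV_t at t = 2.0000: 8.996438
  t * PV_t at t = 3.0000: 13.063559
  t * PV_t at t = 4.0000: 16.861645
  t * PV_t at t = 5.0000: 20.403733
  t * PV_t at t = 6.0000: 23.702304
  t * PV_t at t = 7.0000: 584.463066
Macaulay duration D = (sum_t t * PV_t) / P = 672.137406 / 109.240665 = 6.152813

Answer: Macaulay duration = 6.1528 years


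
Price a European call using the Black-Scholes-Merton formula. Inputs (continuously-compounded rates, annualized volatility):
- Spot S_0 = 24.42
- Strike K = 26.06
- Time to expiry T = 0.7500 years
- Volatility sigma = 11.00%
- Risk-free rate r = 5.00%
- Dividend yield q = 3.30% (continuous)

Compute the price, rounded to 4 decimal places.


d1 = (ln(S/K) + (r - q + 0.5*sigma^2) * T) / (sigma * sqrt(T)) = -0.50084194
d2 = d1 - sigma * sqrt(T) = -0.59610474
exp(-rT) = 0.96319442; exp(-qT) = 0.97555377
C = S_0 * exp(-qT) * N(d1) - K * exp(-rT) * N(d2)
N(d1) = 0.30824118; N(d2) = 0.27555263
C = 24.4200 * 0.97555377 * 0.30824118 - 26.0600 * 0.96319442 * 0.27555263 = 0.4266

Answer: Price = 0.4266


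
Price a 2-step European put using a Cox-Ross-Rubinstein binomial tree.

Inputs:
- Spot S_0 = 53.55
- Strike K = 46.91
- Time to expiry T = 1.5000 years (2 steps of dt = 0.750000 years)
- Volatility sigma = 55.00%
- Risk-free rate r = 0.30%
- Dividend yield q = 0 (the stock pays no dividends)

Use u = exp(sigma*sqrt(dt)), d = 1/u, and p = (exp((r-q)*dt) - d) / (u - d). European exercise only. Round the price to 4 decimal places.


Answer: Price = V(0,0) = 9.8726

Derivation:
dt = T/N = 0.750000
u = exp(sigma*sqrt(dt)) = 1.610128; d = 1/u = 0.621068
p = (exp((r-q)*dt) - d) / (u - d) = 0.385400
Discount per step: exp(-r*dt) = 0.997753
Stock lattice S(k, i) with i counting down-moves:
  k=0: S(0,0) = 53.5500
  k=1: S(1,0) = 86.2224; S(1,1) = 33.2582
  k=2: S(2,0) = 138.8291; S(2,1) = 53.5500; S(2,2) = 20.6556
Terminal payoffs V(N, i) = max(K - S_T, 0):
  V(2,0) = 0.000000; V(2,1) = 0.000000; V(2,2) = 26.254371
Backward induction: V(k, i) = exp(-r*dt) * [p * V(k+1, i) + (1-p) * V(k+1, i+1)].
  V(1,0) = exp(-r*dt) * [p*0.000000 + (1-p)*0.000000] = 0.000000
  V(1,1) = exp(-r*dt) * [p*0.000000 + (1-p)*26.254371] = 16.099662
  V(0,0) = exp(-r*dt) * [p*0.000000 + (1-p)*16.099662] = 9.872608


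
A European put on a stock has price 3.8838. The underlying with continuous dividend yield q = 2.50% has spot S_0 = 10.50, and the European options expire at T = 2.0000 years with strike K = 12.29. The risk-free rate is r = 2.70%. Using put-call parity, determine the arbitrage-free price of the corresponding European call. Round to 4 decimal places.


Answer: Call price = 2.2278

Derivation:
Put-call parity: C - P = S_0 * exp(-qT) - K * exp(-rT).
S_0 * exp(-qT) = 10.5000 * 0.95122942 = 9.98790896
K * exp(-rT) = 12.2900 * 0.94743211 = 11.64394059
C = P + S*exp(-qT) - K*exp(-rT)
C = 3.8838 + 9.98790896 - 11.64394059 = 2.2278


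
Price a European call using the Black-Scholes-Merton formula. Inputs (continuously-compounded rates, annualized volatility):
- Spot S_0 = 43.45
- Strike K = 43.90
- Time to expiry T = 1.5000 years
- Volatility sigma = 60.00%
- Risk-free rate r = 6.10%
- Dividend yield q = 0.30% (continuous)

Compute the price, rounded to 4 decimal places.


Answer: Price = 13.6021

Derivation:
d1 = (ln(S/K) + (r - q + 0.5*sigma^2) * T) / (sigma * sqrt(T)) = 0.47179422
d2 = d1 - sigma * sqrt(T) = -0.26305270
exp(-rT) = 0.91256132; exp(-qT) = 0.99551011
C = S_0 * exp(-qT) * N(d1) - K * exp(-rT) * N(d2)
N(d1) = 0.68146316; N(d2) = 0.39625498
C = 43.4500 * 0.99551011 * 0.68146316 - 43.9000 * 0.91256132 * 0.39625498 = 13.6021


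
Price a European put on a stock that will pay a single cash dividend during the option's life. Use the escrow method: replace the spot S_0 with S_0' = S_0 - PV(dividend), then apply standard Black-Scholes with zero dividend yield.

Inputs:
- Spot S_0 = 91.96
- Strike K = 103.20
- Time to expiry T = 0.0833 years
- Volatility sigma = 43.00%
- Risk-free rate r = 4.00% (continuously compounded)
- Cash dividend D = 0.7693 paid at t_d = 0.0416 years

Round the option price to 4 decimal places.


PV(D) = D * exp(-r * t_d) = 0.7693 * 0.99833738 = 0.76802095
S_0' = S_0 - PV(D) = 91.9600 - 0.76802095 = 91.19197905
d1 = (ln(S_0'/K) + (r + sigma^2/2)*T) / (sigma*sqrt(T)) = -0.90784730
d2 = d1 - sigma*sqrt(T) = -1.03195278
exp(-rT) = 0.99667354
N(-d1) = 0.81802055; N(-d2) = 0.84895288
P = K * exp(-rT) * N(-d2) - S_0' * N(-d1) = 103.2000 * 0.99667354 * 0.84895288 - 91.19197905 * 0.81802055 = 12.7236

Answer: Price = 12.7236


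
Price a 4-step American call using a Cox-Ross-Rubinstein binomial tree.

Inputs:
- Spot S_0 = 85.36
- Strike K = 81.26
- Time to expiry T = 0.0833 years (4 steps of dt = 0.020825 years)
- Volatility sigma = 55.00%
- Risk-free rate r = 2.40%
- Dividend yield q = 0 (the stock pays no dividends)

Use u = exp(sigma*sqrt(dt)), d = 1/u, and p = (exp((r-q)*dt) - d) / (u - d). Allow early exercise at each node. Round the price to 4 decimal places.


Answer: Price = V(0,0) = 7.8655

Derivation:
dt = T/N = 0.020825
u = exp(sigma*sqrt(dt)) = 1.082605; d = 1/u = 0.923698
p = (exp((r-q)*dt) - d) / (u - d) = 0.483314
Discount per step: exp(-r*dt) = 0.999500
Stock lattice S(k, i) with i counting down-moves:
  k=0: S(0,0) = 85.3600
  k=1: S(1,0) = 92.4111; S(1,1) = 78.8469
  k=2: S(2,0) = 100.0447; S(2,1) = 85.3600; S(2,2) = 72.8307
  k=3: S(3,0) = 108.3089; S(3,1) = 92.4111; S(3,2) = 78.8469; S(3,3) = 67.2736
  k=4: S(4,0) = 117.2557; S(4,1) = 100.0447; S(4,2) = 85.3600; S(4,3) = 72.8307; S(4,4) = 62.1405
Terminal payoffs V(N, i) = max(S_T - K, 0):
  V(4,0) = 35.995667; V(4,1) = 18.784709; V(4,2) = 4.100000; V(4,3) = 0.000000; V(4,4) = 0.000000
Backward induction: V(k, i) = exp(-r*dt) * [p * V(k+1, i) + (1-p) * V(k+1, i+1)]; then take max(V_cont, immediate exercise) for American.
  V(3,0) = exp(-r*dt) * [p*35.995667 + (1-p)*18.784709] = 27.089463; exercise = 27.048860; V(3,0) = max -> 27.089463
  V(3,1) = exp(-r*dt) * [p*18.784709 + (1-p)*4.100000] = 11.191730; exercise = 11.151127; V(3,1) = max -> 11.191730
  V(3,2) = exp(-r*dt) * [p*4.100000 + (1-p)*0.000000] = 1.980597; exercise = 0.000000; V(3,2) = max -> 1.980597
  V(3,3) = exp(-r*dt) * [p*0.000000 + (1-p)*0.000000] = 0.000000; exercise = 0.000000; V(3,3) = max -> 0.000000
  V(2,0) = exp(-r*dt) * [p*27.089463 + (1-p)*11.191730] = 18.865896; exercise = 18.784709; V(2,0) = max -> 18.865896
  V(2,1) = exp(-r*dt) * [p*11.191730 + (1-p)*1.980597] = 6.429253; exercise = 4.100000; V(2,1) = max -> 6.429253
  V(2,2) = exp(-r*dt) * [p*1.980597 + (1-p)*0.000000] = 0.956772; exercise = 0.000000; V(2,2) = max -> 0.956772
  V(1,0) = exp(-r*dt) * [p*18.865896 + (1-p)*6.429253] = 12.433840; exercise = 11.151127; V(1,0) = max -> 12.433840
  V(1,1) = exp(-r*dt) * [p*6.429253 + (1-p)*0.956772] = 3.599899; exercise = 0.000000; V(1,1) = max -> 3.599899
  V(0,0) = exp(-r*dt) * [p*12.433840 + (1-p)*3.599899] = 7.865534; exercise = 4.100000; V(0,0) = max -> 7.865534


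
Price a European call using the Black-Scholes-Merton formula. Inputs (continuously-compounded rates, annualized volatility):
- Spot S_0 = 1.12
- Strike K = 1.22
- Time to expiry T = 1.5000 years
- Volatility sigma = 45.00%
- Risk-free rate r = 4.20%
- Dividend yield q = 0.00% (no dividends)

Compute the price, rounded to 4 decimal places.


d1 = (ln(S/K) + (r - q + 0.5*sigma^2) * T) / (sigma * sqrt(T)) = 0.23470253
d2 = d1 - sigma * sqrt(T) = -0.31643266
exp(-rT) = 0.93894347; exp(-qT) = 1.00000000
C = S_0 * exp(-qT) * N(d1) - K * exp(-rT) * N(d2)
N(d1) = 0.59278019; N(d2) = 0.37583707
C = 1.1200 * 1.00000000 * 0.59278019 - 1.2200 * 0.93894347 * 0.37583707 = 0.2334

Answer: Price = 0.2334


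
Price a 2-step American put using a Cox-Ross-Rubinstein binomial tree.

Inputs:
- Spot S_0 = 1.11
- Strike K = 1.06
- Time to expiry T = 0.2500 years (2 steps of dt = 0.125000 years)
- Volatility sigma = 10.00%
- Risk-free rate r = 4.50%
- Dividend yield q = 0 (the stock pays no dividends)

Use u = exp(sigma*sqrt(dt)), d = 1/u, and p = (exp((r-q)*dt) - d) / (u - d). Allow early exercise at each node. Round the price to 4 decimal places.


Answer: Price = V(0,0) = 0.0047

Derivation:
dt = T/N = 0.125000
u = exp(sigma*sqrt(dt)) = 1.035988; d = 1/u = 0.965262
p = (exp((r-q)*dt) - d) / (u - d) = 0.570919
Discount per step: exp(-r*dt) = 0.994391
Stock lattice S(k, i) with i counting down-moves:
  k=0: S(0,0) = 1.1100
  k=1: S(1,0) = 1.1499; S(1,1) = 1.0714
  k=2: S(2,0) = 1.1913; S(2,1) = 1.1100; S(2,2) = 1.0342
Terminal payoffs V(N, i) = max(K - S_T, 0):
  V(2,0) = 0.000000; V(2,1) = 0.000000; V(2,2) = 0.025778
Backward induction: V(k, i) = exp(-r*dt) * [p * V(k+1, i) + (1-p) * V(k+1, i+1)]; then take max(V_cont, immediate exercise) for American.
  V(1,0) = exp(-r*dt) * [p*0.000000 + (1-p)*0.000000] = 0.000000; exercise = 0.000000; V(1,0) = max -> 0.000000
  V(1,1) = exp(-r*dt) * [p*0.000000 + (1-p)*0.025778] = 0.010999; exercise = 0.000000; V(1,1) = max -> 0.010999
  V(0,0) = exp(-r*dt) * [p*0.000000 + (1-p)*0.010999] = 0.004693; exercise = 0.000000; V(0,0) = max -> 0.004693


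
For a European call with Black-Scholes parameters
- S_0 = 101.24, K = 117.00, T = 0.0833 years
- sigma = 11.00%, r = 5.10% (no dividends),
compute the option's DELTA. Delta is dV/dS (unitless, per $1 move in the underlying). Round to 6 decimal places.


d1 = -4.4074623967; d2 = -4.4392103101
phi(d1) = 0.0000241361; exp(-qT) = 1.0000000000; exp(-rT) = 0.9957607113
N(d1) = 0.0000052294
Delta = exp(-qT) * N(d1) = 1.0000000000 * 0.0000052294 = 0.000005

Answer: Delta = 0.000005


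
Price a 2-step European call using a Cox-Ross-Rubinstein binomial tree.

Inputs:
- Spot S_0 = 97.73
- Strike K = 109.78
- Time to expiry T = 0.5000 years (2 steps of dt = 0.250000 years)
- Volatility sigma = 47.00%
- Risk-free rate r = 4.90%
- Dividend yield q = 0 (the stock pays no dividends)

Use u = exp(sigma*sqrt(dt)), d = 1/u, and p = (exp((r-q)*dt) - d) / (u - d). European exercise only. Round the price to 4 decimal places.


dt = T/N = 0.250000
u = exp(sigma*sqrt(dt)) = 1.264909; d = 1/u = 0.790571
p = (exp((r-q)*dt) - d) / (u - d) = 0.467503
Discount per step: exp(-r*dt) = 0.987825
Stock lattice S(k, i) with i counting down-moves:
  k=0: S(0,0) = 97.7300
  k=1: S(1,0) = 123.6195; S(1,1) = 77.2625
  k=2: S(2,0) = 156.3674; S(2,1) = 97.7300; S(2,2) = 61.0815
Terminal payoffs V(N, i) = max(S_T - K, 0):
  V(2,0) = 46.587433; V(2,1) = 0.000000; V(2,2) = 0.000000
Backward induction: V(k, i) = exp(-r*dt) * [p * V(k+1, i) + (1-p) * V(k+1, i+1)].
  V(1,0) = exp(-r*dt) * [p*46.587433 + (1-p)*0.000000] = 21.514598
  V(1,1) = exp(-r*dt) * [p*0.000000 + (1-p)*0.000000] = 0.000000
  V(0,0) = exp(-r*dt) * [p*21.514598 + (1-p)*0.000000] = 9.935683

Answer: Price = V(0,0) = 9.9357


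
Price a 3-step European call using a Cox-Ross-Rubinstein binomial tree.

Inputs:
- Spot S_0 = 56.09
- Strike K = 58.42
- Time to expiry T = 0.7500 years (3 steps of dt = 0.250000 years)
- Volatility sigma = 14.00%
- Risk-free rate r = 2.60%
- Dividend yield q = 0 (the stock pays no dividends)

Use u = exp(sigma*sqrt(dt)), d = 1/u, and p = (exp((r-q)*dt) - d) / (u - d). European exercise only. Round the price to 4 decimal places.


Answer: Price = V(0,0) = 2.2386

Derivation:
dt = T/N = 0.250000
u = exp(sigma*sqrt(dt)) = 1.072508; d = 1/u = 0.932394
p = (exp((r-q)*dt) - d) / (u - d) = 0.529049
Discount per step: exp(-r*dt) = 0.993521
Stock lattice S(k, i) with i counting down-moves:
  k=0: S(0,0) = 56.0900
  k=1: S(1,0) = 60.1570; S(1,1) = 52.2980
  k=2: S(2,0) = 64.5189; S(2,1) = 56.0900; S(2,2) = 48.7623
  k=3: S(3,0) = 69.1970; S(3,1) = 60.1570; S(3,2) = 52.2980; S(3,3) = 45.4657
Terminal payoffs V(N, i) = max(S_T - K, 0):
  V(3,0) = 10.777002; V(3,1) = 1.736984; V(3,2) = 0.000000; V(3,3) = 0.000000
Backward induction: V(k, i) = exp(-r*dt) * [p * V(k+1, i) + (1-p) * V(k+1, i+1)].
  V(2,0) = exp(-r*dt) * [p*10.777002 + (1-p)*1.736984] = 6.477356
  V(2,1) = exp(-r*dt) * [p*1.736984 + (1-p)*0.000000] = 0.912996
  V(2,2) = exp(-r*dt) * [p*0.000000 + (1-p)*0.000000] = 0.000000
  V(1,0) = exp(-r*dt) * [p*6.477356 + (1-p)*0.912996] = 3.831826
  V(1,1) = exp(-r*dt) * [p*0.912996 + (1-p)*0.000000] = 0.479890
  V(0,0) = exp(-r*dt) * [p*3.831826 + (1-p)*0.479890] = 2.238630


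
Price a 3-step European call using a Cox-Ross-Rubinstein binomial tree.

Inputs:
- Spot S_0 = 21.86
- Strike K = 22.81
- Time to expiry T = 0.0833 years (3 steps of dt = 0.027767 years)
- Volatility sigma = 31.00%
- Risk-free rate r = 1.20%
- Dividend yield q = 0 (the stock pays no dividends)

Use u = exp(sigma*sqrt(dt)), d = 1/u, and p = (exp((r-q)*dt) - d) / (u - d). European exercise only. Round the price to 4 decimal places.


Answer: Price = V(0,0) = 0.3963

Derivation:
dt = T/N = 0.027767
u = exp(sigma*sqrt(dt)) = 1.053014; d = 1/u = 0.949655
p = (exp((r-q)*dt) - d) / (u - d) = 0.490313
Discount per step: exp(-r*dt) = 0.999667
Stock lattice S(k, i) with i counting down-moves:
  k=0: S(0,0) = 21.8600
  k=1: S(1,0) = 23.0189; S(1,1) = 20.7595
  k=2: S(2,0) = 24.2392; S(2,1) = 21.8600; S(2,2) = 19.7143
  k=3: S(3,0) = 25.5242; S(3,1) = 23.0189; S(3,2) = 20.7595; S(3,3) = 18.7218
Terminal payoffs V(N, i) = max(S_T - K, 0):
  V(3,0) = 2.714212; V(3,1) = 0.208882; V(3,2) = 0.000000; V(3,3) = 0.000000
Backward induction: V(k, i) = exp(-r*dt) * [p * V(k+1, i) + (1-p) * V(k+1, i+1)].
  V(2,0) = exp(-r*dt) * [p*2.714212 + (1-p)*0.208882] = 1.436799
  V(2,1) = exp(-r*dt) * [p*0.208882 + (1-p)*0.000000] = 0.102383
  V(2,2) = exp(-r*dt) * [p*0.000000 + (1-p)*0.000000] = 0.000000
  V(1,0) = exp(-r*dt) * [p*1.436799 + (1-p)*0.102383] = 0.756413
  V(1,1) = exp(-r*dt) * [p*0.102383 + (1-p)*0.000000] = 0.050183
  V(0,0) = exp(-r*dt) * [p*0.756413 + (1-p)*0.050183] = 0.396325


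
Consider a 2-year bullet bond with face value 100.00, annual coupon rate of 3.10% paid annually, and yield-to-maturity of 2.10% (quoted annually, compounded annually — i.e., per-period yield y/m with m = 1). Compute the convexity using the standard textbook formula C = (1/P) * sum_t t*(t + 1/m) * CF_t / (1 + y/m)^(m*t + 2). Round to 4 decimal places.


Coupon per period c = face * coupon_rate / m = 3.100000
Periods per year m = 1; per-period yield y/m = 0.021000
Number of cashflows N = 2
Cashflows (t years, CF_t, discount factor 1/(1+y/m)^(m*t), PV):
  t = 1.0000: CF_t = 3.100000, DF = 0.979432, PV = 3.036239
  t = 2.0000: CF_t = 103.100000, DF = 0.959287, PV = 98.902480
Price P = sum_t PV_t = 101.938719
Convexity numerator sum_t t*(t + 1/m) * CF_t / (1+y/m)^(m*t + 2):
  t = 1.0000: term = 5.825249
  t = 2.0000: term = 569.255122
Convexity = (1/P) * sum = 575.080371 / 101.938719 = 5.641432

Answer: Convexity = 5.6414


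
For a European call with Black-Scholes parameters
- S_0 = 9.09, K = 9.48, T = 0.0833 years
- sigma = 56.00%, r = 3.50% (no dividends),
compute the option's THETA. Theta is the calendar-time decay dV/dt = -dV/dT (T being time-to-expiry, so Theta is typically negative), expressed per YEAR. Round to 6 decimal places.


d1 = -0.1610663499; d2 = -0.3226920904
phi(d1) = 0.3938009432; exp(-qT) = 1.0000000000; exp(-rT) = 0.9970887459
Theta = -S*exp(-qT)*phi(d1)*sigma/(2*sqrt(T)) - r*K*exp(-rT)*N(d2) + q*S*exp(-qT)*N(d1)
N(d1) = 0.4360205715; N(d2) = 0.3734642214; sqrt(T) = 0.2886173938
Term 1 = -9.0900 * 1.0000000000 * 0.3938009432 * 0.5600 / (2 * 0.2886173938) = -3.4727711571
Term 2 = -0.0350 * 9.4800 * 0.9970887459 * 0.3734642214 = -0.1235546794
Term 3 = 0 (no dividend yield, q = 0)
Theta = -3.4727711571 + (-0.1235546794) + (0.0000000000) = -3.596326

Answer: Theta = -3.596326


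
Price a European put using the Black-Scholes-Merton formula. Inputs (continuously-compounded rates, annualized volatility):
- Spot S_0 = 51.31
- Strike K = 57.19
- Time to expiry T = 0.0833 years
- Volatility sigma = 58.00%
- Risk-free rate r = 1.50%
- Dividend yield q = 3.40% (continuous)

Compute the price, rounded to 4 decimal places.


Answer: Price = 7.3395

Derivation:
d1 = (ln(S/K) + (r - q + 0.5*sigma^2) * T) / (sigma * sqrt(T)) = -0.57387174
d2 = d1 - sigma * sqrt(T) = -0.74126983
exp(-rT) = 0.99875128; exp(-qT) = 0.99717181
P = K * exp(-rT) * N(-d2) - S_0 * exp(-qT) * N(-d1)
N(-d1) = 0.71697270; N(-d2) = 0.77073508
P = 57.1900 * 0.99875128 * 0.77073508 - 51.3100 * 0.99717181 * 0.71697270 = 7.3395


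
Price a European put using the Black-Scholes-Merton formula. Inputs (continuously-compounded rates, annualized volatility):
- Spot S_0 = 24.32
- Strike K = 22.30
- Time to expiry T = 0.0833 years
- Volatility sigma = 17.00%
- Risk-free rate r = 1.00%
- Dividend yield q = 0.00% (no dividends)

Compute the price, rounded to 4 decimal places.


Answer: Price = 0.0170

Derivation:
d1 = (ln(S/K) + (r - q + 0.5*sigma^2) * T) / (sigma * sqrt(T)) = 1.80880753
d2 = d1 - sigma * sqrt(T) = 1.75974257
exp(-rT) = 0.99916735; exp(-qT) = 1.00000000
P = K * exp(-rT) * N(-d2) - S_0 * exp(-qT) * N(-d1)
N(-d1) = 0.03524045; N(-d2) = 0.03922573
P = 22.3000 * 0.99916735 * 0.03922573 - 24.3200 * 1.00000000 * 0.03524045 = 0.0170


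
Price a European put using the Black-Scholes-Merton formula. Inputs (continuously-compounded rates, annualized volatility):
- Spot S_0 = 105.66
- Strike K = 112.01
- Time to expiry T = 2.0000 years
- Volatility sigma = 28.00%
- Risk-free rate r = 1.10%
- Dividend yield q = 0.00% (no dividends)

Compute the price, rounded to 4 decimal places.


d1 = (ln(S/K) + (r - q + 0.5*sigma^2) * T) / (sigma * sqrt(T)) = 0.10616258
d2 = d1 - sigma * sqrt(T) = -0.28981721
exp(-rT) = 0.97824024; exp(-qT) = 1.00000000
P = K * exp(-rT) * N(-d2) - S_0 * exp(-qT) * N(-d1)
N(-d1) = 0.45772668; N(-d2) = 0.61402196
P = 112.0100 * 0.97824024 * 0.61402196 - 105.6600 * 1.00000000 * 0.45772668 = 18.9166

Answer: Price = 18.9166


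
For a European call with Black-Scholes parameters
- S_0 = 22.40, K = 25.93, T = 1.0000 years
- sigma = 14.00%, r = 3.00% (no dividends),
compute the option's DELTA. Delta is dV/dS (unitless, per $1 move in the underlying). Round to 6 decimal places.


d1 = -0.7609974335; d2 = -0.9009974335
phi(d1) = 0.2986457830; exp(-qT) = 1.0000000000; exp(-rT) = 0.9704455335
N(d1) = 0.2233293001
Delta = exp(-qT) * N(d1) = 1.0000000000 * 0.2233293001 = 0.223329

Answer: Delta = 0.223329


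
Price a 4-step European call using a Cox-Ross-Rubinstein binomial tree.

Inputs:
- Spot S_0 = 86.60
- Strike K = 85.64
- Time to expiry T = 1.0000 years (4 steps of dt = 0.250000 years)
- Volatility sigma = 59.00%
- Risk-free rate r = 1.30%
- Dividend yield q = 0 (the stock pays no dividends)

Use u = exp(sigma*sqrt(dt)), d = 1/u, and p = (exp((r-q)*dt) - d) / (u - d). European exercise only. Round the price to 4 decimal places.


dt = T/N = 0.250000
u = exp(sigma*sqrt(dt)) = 1.343126; d = 1/u = 0.744532
p = (exp((r-q)*dt) - d) / (u - d) = 0.432218
Discount per step: exp(-r*dt) = 0.996755
Stock lattice S(k, i) with i counting down-moves:
  k=0: S(0,0) = 86.6000
  k=1: S(1,0) = 116.3147; S(1,1) = 64.4764
  k=2: S(2,0) = 156.2254; S(2,1) = 86.6000; S(2,2) = 48.0047
  k=3: S(3,0) = 209.8304; S(3,1) = 116.3147; S(3,2) = 64.4764; S(3,3) = 35.7410
  k=4: S(4,0) = 281.8288; S(4,1) = 156.2254; S(4,2) = 86.6000; S(4,3) = 48.0047; S(4,4) = 26.6103
Terminal payoffs V(N, i) = max(S_T - K, 0):
  V(4,0) = 196.188806; V(4,1) = 70.585397; V(4,2) = 0.960000; V(4,3) = 0.000000; V(4,4) = 0.000000
Backward induction: V(k, i) = exp(-r*dt) * [p * V(k+1, i) + (1-p) * V(k+1, i+1)].
  V(3,0) = exp(-r*dt) * [p*196.188806 + (1-p)*70.585397] = 124.468327
  V(3,1) = exp(-r*dt) * [p*70.585397 + (1-p)*0.960000] = 30.952621
  V(3,2) = exp(-r*dt) * [p*0.960000 + (1-p)*0.000000] = 0.413583
  V(3,3) = exp(-r*dt) * [p*0.000000 + (1-p)*0.000000] = 0.000000
  V(2,0) = exp(-r*dt) * [p*124.468327 + (1-p)*30.952621] = 71.140252
  V(2,1) = exp(-r*dt) * [p*30.952621 + (1-p)*0.413583] = 13.568948
  V(2,2) = exp(-r*dt) * [p*0.413583 + (1-p)*0.000000] = 0.178178
  V(1,0) = exp(-r*dt) * [p*71.140252 + (1-p)*13.568948] = 38.327560
  V(1,1) = exp(-r*dt) * [p*13.568948 + (1-p)*0.178178] = 5.946558
  V(0,0) = exp(-r*dt) * [p*38.327560 + (1-p)*5.946558] = 19.877517

Answer: Price = V(0,0) = 19.8775


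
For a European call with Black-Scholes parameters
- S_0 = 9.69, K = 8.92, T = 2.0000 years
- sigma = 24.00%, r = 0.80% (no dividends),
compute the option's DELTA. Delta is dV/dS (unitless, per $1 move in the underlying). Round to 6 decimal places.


Answer: Delta = 0.677527

Derivation:
d1 = 0.4607934387; d2 = 0.1213821837
phi(d1) = 0.3587592136; exp(-qT) = 1.0000000000; exp(-rT) = 0.9841273201
N(d1) = 0.6775265952
Delta = exp(-qT) * N(d1) = 1.0000000000 * 0.6775265952 = 0.677527


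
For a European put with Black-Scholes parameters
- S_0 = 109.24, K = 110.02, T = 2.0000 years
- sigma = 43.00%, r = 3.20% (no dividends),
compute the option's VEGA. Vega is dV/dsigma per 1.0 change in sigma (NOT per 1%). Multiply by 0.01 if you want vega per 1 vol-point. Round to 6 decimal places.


d1 = 0.3975997777; d2 = -0.2105120541
phi(d1) = 0.3686228203; exp(-qT) = 1.0000000000; exp(-rT) = 0.9380049995
Vega = S * exp(-qT) * phi(d1) * sqrt(T) = 109.2400 * 1.0000000000 * 0.3686228203 * 1.4142135624 = 56.948056

Answer: Vega = 56.948056


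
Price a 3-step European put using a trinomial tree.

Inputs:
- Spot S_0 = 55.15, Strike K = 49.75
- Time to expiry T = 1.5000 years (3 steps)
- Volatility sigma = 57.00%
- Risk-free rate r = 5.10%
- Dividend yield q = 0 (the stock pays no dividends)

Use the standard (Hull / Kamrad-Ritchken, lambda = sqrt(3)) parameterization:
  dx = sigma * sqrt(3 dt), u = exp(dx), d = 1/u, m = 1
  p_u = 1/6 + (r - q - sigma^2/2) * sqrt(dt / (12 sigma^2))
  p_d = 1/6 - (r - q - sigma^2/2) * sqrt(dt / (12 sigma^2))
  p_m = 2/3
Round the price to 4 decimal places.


dt = T/N = 0.500000; dx = sigma*sqrt(3*dt) = 0.698105
u = exp(dx) = 2.009939; d = 1/u = 0.497527
p_u = 0.126755, p_m = 0.666667, p_d = 0.206578
Discount per step: exp(-r*dt) = 0.974822
Stock lattice S(k, j) with j the centered position index:
  k=0: S(0,+0) = 55.1500
  k=1: S(1,-1) = 27.4386; S(1,+0) = 55.1500; S(1,+1) = 110.8482
  k=2: S(2,-2) = 13.6515; S(2,-1) = 27.4386; S(2,+0) = 55.1500; S(2,+1) = 110.8482; S(2,+2) = 222.7981
  k=3: S(3,-3) = 6.7920; S(3,-2) = 13.6515; S(3,-1) = 27.4386; S(3,+0) = 55.1500; S(3,+1) = 110.8482; S(3,+2) = 222.7981; S(3,+3) = 447.8106
Terminal payoffs V(N, j) = max(K - S_T, 0):
  V(3,-3) = 42.958017; V(3,-2) = 36.098525; V(3,-1) = 22.311362; V(3,+0) = 0.000000; V(3,+1) = 0.000000; V(3,+2) = 0.000000; V(3,+3) = 0.000000
Backward induction: V(k, j) = exp(-r*dt) * [p_u * V(k+1, j+1) + p_m * V(k+1, j) + p_d * V(k+1, j-1)]
  V(2,-2) = exp(-r*dt) * [p_u*22.311362 + p_m*36.098525 + p_d*42.958017] = 34.867403
  V(2,-1) = exp(-r*dt) * [p_u*0.000000 + p_m*22.311362 + p_d*36.098525] = 21.769162
  V(2,+0) = exp(-r*dt) * [p_u*0.000000 + p_m*0.000000 + p_d*22.311362] = 4.492999
  V(2,+1) = exp(-r*dt) * [p_u*0.000000 + p_m*0.000000 + p_d*0.000000] = 0.000000
  V(2,+2) = exp(-r*dt) * [p_u*0.000000 + p_m*0.000000 + p_d*0.000000] = 0.000000
  V(1,-1) = exp(-r*dt) * [p_u*4.492999 + p_m*21.769162 + p_d*34.867403] = 21.724047
  V(1,+0) = exp(-r*dt) * [p_u*0.000000 + p_m*4.492999 + p_d*21.769162] = 7.303729
  V(1,+1) = exp(-r*dt) * [p_u*0.000000 + p_m*0.000000 + p_d*4.492999] = 0.904787
  V(0,+0) = exp(-r*dt) * [p_u*0.904787 + p_m*7.303729 + p_d*21.724047] = 9.233085

Answer: Price = V(0,0) = 9.2331
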